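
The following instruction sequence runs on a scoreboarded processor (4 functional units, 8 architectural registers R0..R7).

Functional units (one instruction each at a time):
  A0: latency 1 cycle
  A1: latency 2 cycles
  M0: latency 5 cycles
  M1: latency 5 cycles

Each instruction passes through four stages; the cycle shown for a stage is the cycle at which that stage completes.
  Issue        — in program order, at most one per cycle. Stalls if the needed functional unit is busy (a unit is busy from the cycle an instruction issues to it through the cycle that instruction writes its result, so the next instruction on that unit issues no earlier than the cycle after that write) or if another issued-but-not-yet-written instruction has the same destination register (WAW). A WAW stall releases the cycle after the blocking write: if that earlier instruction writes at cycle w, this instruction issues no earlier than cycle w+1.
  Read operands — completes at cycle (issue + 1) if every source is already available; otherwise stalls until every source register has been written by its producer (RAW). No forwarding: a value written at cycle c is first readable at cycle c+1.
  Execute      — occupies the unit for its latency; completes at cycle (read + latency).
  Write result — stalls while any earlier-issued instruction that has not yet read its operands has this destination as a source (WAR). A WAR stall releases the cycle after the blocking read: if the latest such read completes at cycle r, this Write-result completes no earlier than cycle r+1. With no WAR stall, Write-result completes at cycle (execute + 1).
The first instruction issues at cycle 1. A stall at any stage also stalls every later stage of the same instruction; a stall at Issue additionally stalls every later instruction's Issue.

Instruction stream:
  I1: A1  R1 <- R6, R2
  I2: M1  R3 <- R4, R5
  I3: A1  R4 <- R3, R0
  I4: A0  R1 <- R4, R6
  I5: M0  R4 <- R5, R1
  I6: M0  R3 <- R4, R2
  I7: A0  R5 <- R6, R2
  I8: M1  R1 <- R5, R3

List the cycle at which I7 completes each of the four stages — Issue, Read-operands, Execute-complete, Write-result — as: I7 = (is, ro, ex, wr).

t=1  issue I1 (A1)
t=2  I1 read-ops | issue I2 (M1)
t=3  I2 read-ops
t=4  I1 finished on A1
t=5  I1→R1
t=6  issue I3 (A1)
t=7  issue I4 (A0)
t=8  I2 finished on M1
t=9  I2→R3
t=10  I3 read-ops
t=12  I3 finished on A1
t=13  I3→R4
t=14  I4 read-ops | issue I5 (M0)
t=15  I4 finished on A0
t=16  I4→R1
t=17  I5 read-ops
t=22  I5 finished on M0
t=23  I5→R4
t=24  issue I6 (M0)
t=25  I6 read-ops | issue I7 (A0)
t=26  I7 read-ops | issue I8 (M1)
t=27  I7 finished on A0
t=28  I7→R5
t=30  I6 finished on M0
t=31  I6→R3
t=32  I8 read-ops
t=37  I8 finished on M1
t=38  I8→R1

I7 = (25, 26, 27, 28)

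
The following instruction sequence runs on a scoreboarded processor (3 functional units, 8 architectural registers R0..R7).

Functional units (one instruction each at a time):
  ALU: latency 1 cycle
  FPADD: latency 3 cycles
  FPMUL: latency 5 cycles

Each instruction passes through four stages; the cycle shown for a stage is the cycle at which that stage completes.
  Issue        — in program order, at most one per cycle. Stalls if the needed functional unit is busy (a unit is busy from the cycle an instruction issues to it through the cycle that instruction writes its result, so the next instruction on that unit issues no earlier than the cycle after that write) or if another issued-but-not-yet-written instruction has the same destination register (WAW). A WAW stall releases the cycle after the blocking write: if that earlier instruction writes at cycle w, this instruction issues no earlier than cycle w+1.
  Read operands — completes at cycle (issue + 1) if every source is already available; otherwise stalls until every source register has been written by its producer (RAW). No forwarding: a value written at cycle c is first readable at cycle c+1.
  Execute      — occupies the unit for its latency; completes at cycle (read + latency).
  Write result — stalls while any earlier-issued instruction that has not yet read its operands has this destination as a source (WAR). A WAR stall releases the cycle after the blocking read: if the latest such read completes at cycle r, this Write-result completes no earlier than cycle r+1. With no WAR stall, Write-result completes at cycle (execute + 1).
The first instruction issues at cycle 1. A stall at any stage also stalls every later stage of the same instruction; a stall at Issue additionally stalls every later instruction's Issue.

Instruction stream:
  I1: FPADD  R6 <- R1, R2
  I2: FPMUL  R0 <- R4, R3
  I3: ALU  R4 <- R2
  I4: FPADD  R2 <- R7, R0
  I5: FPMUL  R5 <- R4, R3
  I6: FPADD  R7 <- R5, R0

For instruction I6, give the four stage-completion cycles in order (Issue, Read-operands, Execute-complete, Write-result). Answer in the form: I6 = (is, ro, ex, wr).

[1] I1→FPADD
[2] I1 RO | I2→FPMUL
[3] I2 RO | I3→ALU
[4] I3 RO
[5] I1 EX | I3 EX
[6] I1 WR R6 | I3 WR R4
[7] I4→FPADD
[8] I2 EX
[9] I2 WR R0
[10] I4 RO | I5→FPMUL
[11] I5 RO
[13] I4 EX
[14] I4 WR R2
[15] I6→FPADD
[16] I5 EX
[17] I5 WR R5
[18] I6 RO
[21] I6 EX
[22] I6 WR R7

I6 = (15, 18, 21, 22)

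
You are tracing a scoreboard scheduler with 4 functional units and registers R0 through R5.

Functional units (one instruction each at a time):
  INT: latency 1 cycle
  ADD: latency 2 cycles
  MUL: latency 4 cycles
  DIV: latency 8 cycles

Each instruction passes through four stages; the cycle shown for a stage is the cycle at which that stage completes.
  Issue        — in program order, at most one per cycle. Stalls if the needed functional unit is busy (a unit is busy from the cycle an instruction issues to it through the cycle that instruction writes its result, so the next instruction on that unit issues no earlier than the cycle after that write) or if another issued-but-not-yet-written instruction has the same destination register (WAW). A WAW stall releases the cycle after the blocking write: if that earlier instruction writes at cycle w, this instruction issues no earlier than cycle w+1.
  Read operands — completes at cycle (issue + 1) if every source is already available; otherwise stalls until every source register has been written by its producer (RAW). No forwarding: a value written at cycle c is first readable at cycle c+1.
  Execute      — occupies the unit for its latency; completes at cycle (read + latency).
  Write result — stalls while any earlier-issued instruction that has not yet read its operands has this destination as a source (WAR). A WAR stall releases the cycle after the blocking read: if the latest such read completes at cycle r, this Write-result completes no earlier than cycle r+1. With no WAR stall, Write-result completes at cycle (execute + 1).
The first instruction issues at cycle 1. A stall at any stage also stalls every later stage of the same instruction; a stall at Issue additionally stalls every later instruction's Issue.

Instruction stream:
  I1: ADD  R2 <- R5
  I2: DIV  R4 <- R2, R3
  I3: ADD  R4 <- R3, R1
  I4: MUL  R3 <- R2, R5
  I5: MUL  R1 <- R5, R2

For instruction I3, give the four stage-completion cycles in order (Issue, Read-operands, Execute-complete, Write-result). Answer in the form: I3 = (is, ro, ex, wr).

  I1 | 1 | 2 | 4 | 5
  I2 | 2 | 6 | 14 | 15   RAW R2: wait I1 write@5
  I3 | 16 | 17 | 19 | 20   WAW R4: wait I2 write@15
  I4 | 17 | 18 | 22 | 23
  I5 | 24 | 25 | 29 | 30   struct: MUL busy until I4 writes@23

I3 = (16, 17, 19, 20)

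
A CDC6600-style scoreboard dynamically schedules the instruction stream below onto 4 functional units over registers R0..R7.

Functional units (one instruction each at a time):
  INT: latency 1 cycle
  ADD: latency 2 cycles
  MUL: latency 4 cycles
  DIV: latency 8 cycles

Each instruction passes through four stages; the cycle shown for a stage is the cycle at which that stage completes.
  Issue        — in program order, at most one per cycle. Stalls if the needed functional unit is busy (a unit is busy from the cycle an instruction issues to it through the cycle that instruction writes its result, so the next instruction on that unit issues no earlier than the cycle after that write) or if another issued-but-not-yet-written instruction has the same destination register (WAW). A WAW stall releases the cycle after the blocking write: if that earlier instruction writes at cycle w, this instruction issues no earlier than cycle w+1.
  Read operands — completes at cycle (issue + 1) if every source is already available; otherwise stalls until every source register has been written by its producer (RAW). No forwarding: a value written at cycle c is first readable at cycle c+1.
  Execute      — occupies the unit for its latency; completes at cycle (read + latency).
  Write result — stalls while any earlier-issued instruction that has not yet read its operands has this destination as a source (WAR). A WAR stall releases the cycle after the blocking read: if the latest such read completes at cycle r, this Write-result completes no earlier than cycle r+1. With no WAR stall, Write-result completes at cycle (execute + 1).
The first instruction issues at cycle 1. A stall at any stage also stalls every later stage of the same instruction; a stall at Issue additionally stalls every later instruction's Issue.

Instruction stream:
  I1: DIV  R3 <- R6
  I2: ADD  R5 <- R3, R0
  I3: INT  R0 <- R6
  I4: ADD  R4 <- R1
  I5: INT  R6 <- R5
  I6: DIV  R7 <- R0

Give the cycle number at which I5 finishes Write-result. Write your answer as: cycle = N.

cycle = 20

t=1  I1 issues→DIV
t=2  I1 reads, I2 issues→ADD
t=3  I3 issues→INT
t=4  I3 reads
t=5  I3 exec-done
t=10  I1 exec-done
t=11  I1 writes R3
t=12  I2 reads
t=13  I3 writes R0
t=14  I2 exec-done
t=15  I2 writes R5
t=16  I4 issues→ADD
t=17  I4 reads, I5 issues→INT
t=18  I5 reads, I6 issues→DIV
t=19  I4 exec-done, I5 exec-done, I6 reads
t=20  I4 writes R4, I5 writes R6
t=27  I6 exec-done
t=28  I6 writes R7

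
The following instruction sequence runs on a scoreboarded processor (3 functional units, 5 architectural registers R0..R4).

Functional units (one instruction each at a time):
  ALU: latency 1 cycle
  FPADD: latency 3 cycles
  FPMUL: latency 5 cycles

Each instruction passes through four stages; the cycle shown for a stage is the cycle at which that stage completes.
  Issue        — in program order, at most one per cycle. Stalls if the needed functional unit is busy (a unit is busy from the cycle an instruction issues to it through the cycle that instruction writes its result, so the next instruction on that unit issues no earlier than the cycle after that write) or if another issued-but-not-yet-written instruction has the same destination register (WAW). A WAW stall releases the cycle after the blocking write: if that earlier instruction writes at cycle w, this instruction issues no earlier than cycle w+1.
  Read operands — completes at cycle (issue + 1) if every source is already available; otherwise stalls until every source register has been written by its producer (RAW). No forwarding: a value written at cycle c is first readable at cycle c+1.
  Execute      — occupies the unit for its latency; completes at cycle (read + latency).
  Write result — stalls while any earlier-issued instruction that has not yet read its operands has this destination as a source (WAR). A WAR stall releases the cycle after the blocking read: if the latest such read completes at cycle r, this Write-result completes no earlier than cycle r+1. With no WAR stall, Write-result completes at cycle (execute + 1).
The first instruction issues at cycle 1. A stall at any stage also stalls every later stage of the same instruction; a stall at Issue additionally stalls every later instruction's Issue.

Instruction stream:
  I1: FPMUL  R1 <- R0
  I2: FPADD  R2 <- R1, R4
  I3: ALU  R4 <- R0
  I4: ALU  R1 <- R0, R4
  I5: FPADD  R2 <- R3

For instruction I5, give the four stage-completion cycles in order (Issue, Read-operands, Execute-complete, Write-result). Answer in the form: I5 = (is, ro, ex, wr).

t=1  I1 issues→FPMUL
t=2  I1 reads; I2 issues→FPADD
t=3  I3 issues→ALU
t=4  I3 reads
t=5  I3 exec-done
t=7  I1 exec-done
t=8  I1 writes R1
t=9  I2 reads
t=10  I3 writes R4
t=11  I4 issues→ALU
t=12  I2 exec-done; I4 reads
t=13  I2 writes R2; I4 exec-done
t=14  I4 writes R1; I5 issues→FPADD
t=15  I5 reads
t=18  I5 exec-done
t=19  I5 writes R2

I5 = (14, 15, 18, 19)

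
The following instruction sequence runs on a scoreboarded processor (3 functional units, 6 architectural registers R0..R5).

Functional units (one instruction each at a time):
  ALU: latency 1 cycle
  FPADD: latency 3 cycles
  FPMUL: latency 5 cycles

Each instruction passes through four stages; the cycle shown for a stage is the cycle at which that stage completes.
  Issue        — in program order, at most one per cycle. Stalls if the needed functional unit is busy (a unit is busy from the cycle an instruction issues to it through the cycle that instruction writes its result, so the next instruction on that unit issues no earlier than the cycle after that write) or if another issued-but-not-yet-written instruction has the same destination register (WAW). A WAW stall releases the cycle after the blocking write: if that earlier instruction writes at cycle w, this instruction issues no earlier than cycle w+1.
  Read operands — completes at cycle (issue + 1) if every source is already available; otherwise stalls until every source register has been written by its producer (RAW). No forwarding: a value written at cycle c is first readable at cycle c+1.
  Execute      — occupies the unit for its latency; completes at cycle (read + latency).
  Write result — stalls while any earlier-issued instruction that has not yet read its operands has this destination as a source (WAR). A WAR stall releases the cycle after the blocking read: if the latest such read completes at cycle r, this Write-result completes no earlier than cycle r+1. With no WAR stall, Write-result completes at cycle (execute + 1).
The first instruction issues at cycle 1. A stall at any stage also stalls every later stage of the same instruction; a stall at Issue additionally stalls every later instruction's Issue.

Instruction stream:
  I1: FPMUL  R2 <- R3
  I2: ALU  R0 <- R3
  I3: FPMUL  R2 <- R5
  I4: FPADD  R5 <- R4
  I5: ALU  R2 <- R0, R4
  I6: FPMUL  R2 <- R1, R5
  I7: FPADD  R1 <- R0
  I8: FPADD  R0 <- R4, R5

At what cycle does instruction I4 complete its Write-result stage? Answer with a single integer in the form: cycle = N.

c1: issue I1 (FPMUL)
c2: I1 read-ops, issue I2 (ALU)
c3: I2 read-ops
c4: I2 finished on ALU
c5: I2→R0
c7: I1 finished on FPMUL
c8: I1→R2
c9: issue I3 (FPMUL)
c10: I3 read-ops, issue I4 (FPADD)
c11: I4 read-ops
c14: I4 finished on FPADD
c15: I3 finished on FPMUL, I4→R5
c16: I3→R2
c17: issue I5 (ALU)
c18: I5 read-ops
c19: I5 finished on ALU
c20: I5→R2
c21: issue I6 (FPMUL)
c22: I6 read-ops, issue I7 (FPADD)
c23: I7 read-ops
c26: I7 finished on FPADD
c27: I6 finished on FPMUL, I7→R1
c28: I6→R2, issue I8 (FPADD)
c29: I8 read-ops
c32: I8 finished on FPADD
c33: I8→R0

cycle = 15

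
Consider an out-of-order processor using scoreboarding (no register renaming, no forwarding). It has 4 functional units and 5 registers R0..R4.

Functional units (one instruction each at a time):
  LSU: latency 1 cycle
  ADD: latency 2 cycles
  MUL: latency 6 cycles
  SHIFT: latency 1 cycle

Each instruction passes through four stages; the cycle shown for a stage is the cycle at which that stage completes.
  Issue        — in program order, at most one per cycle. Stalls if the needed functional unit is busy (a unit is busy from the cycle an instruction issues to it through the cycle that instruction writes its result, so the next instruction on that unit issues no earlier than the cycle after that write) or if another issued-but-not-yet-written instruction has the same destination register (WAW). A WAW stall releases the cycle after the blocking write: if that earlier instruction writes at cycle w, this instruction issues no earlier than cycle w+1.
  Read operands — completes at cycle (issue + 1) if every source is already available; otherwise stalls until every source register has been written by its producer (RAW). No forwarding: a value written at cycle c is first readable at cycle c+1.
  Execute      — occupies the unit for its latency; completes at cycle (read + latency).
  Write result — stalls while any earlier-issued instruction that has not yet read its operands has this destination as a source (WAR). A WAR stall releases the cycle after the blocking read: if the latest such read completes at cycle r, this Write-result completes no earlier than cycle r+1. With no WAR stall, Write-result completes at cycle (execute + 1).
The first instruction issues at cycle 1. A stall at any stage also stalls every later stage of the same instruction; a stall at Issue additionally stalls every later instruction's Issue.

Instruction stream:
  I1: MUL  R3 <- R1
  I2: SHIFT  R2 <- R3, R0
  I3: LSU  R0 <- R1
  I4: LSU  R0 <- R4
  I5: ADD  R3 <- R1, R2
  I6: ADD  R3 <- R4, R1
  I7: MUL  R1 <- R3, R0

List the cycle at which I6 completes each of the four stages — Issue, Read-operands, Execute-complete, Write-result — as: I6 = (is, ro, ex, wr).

[1] I1 issues→MUL
[2] I1 reads | I2 issues→SHIFT
[3] I3 issues→LSU
[4] I3 reads
[5] I3 exec-done
[8] I1 exec-done
[9] I1 writes R3
[10] I2 reads
[11] I2 exec-done | I3 writes R0
[12] I2 writes R2 | I4 issues→LSU
[13] I4 reads | I5 issues→ADD
[14] I4 exec-done | I5 reads
[15] I4 writes R0
[16] I5 exec-done
[17] I5 writes R3
[18] I6 issues→ADD
[19] I6 reads | I7 issues→MUL
[21] I6 exec-done
[22] I6 writes R3
[23] I7 reads
[29] I7 exec-done
[30] I7 writes R1

I6 = (18, 19, 21, 22)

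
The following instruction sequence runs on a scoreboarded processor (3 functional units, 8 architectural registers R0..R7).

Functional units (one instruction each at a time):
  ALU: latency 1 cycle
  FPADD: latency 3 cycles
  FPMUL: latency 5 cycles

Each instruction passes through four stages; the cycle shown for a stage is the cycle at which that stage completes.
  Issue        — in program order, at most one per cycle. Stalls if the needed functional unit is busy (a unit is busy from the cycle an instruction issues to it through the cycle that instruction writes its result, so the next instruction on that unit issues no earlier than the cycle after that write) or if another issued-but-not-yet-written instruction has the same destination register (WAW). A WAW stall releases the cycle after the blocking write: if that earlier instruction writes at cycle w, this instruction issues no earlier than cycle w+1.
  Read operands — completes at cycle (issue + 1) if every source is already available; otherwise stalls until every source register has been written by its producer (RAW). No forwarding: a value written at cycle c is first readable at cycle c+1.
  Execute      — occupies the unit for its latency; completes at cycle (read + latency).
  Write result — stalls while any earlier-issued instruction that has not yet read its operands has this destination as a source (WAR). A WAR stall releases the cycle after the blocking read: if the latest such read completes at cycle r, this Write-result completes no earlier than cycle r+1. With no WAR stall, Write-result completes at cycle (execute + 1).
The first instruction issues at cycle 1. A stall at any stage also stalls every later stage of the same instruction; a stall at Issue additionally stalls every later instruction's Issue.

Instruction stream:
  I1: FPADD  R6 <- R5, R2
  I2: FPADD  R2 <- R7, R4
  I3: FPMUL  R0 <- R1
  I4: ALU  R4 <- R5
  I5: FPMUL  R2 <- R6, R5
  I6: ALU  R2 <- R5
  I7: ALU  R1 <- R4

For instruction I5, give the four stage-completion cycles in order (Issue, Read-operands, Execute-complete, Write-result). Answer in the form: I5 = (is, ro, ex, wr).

I5 = (16, 17, 22, 23)

c1: issue I1 (FPADD)
c2: I1 read-ops
c5: I1 finished on FPADD
c6: I1→R6
c7: issue I2 (FPADD)
c8: I2 read-ops; issue I3 (FPMUL)
c9: I3 read-ops; issue I4 (ALU)
c10: I4 read-ops
c11: I2 finished on FPADD; I4 finished on ALU
c12: I2→R2; I4→R4
c14: I3 finished on FPMUL
c15: I3→R0
c16: issue I5 (FPMUL)
c17: I5 read-ops
c22: I5 finished on FPMUL
c23: I5→R2
c24: issue I6 (ALU)
c25: I6 read-ops
c26: I6 finished on ALU
c27: I6→R2
c28: issue I7 (ALU)
c29: I7 read-ops
c30: I7 finished on ALU
c31: I7→R1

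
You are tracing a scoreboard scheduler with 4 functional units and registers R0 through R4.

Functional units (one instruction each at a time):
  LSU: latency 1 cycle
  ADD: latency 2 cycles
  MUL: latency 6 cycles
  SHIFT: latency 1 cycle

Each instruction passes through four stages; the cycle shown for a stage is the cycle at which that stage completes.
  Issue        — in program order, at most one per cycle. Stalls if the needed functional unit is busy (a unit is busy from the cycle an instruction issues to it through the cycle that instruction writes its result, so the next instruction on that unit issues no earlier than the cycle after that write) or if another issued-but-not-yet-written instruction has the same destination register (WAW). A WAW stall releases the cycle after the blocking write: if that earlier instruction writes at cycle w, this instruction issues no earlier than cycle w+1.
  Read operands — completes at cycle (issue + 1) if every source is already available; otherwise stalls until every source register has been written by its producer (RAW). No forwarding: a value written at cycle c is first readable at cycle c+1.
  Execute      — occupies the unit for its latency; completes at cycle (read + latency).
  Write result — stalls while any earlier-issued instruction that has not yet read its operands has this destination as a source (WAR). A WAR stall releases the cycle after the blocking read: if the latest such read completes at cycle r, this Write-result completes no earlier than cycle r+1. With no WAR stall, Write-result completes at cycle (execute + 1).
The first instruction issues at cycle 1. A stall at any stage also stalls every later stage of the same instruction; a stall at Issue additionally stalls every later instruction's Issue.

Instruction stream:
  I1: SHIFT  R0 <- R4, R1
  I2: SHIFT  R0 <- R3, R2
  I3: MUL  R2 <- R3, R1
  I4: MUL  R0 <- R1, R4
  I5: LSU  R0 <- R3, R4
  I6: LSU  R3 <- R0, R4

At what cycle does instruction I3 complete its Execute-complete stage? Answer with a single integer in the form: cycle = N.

cycle = 13

cycle 1: I1 issues→SHIFT
cycle 2: I1 reads
cycle 3: I1 exec-done
cycle 4: I1 writes R0
cycle 5: I2 issues→SHIFT
cycle 6: I2 reads · I3 issues→MUL
cycle 7: I2 exec-done · I3 reads
cycle 8: I2 writes R0
cycle 13: I3 exec-done
cycle 14: I3 writes R2
cycle 15: I4 issues→MUL
cycle 16: I4 reads
cycle 22: I4 exec-done
cycle 23: I4 writes R0
cycle 24: I5 issues→LSU
cycle 25: I5 reads
cycle 26: I5 exec-done
cycle 27: I5 writes R0
cycle 28: I6 issues→LSU
cycle 29: I6 reads
cycle 30: I6 exec-done
cycle 31: I6 writes R3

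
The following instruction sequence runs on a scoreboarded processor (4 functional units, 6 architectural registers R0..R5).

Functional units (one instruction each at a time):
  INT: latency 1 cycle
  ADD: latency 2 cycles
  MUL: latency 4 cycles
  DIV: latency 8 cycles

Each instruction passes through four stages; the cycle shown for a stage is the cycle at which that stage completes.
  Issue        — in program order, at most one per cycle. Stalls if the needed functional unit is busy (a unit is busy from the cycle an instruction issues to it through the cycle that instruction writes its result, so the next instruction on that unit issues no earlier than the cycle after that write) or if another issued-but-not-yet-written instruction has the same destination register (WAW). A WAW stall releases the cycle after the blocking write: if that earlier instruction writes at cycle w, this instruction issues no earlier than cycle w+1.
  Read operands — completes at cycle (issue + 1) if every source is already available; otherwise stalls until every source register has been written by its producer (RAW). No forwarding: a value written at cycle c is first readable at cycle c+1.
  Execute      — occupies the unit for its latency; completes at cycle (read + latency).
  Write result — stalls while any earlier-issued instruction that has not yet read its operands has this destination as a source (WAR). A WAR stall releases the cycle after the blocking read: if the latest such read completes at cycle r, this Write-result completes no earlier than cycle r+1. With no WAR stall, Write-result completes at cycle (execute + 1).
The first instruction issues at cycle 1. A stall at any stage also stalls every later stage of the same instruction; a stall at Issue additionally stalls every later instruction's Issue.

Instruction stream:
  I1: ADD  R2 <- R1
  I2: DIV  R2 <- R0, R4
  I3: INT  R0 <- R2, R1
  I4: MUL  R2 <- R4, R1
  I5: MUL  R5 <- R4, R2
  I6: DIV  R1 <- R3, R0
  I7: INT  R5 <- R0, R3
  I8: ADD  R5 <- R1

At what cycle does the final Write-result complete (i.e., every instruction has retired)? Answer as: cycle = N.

cycle = 39

t=1  I1 issues→ADD
t=2  I1 reads
t=4  I1 exec-done
t=5  I1 writes R2
t=6  I2 issues→DIV
t=7  I2 reads; I3 issues→INT
t=15  I2 exec-done
t=16  I2 writes R2
t=17  I3 reads; I4 issues→MUL
t=18  I3 exec-done; I4 reads
t=19  I3 writes R0
t=22  I4 exec-done
t=23  I4 writes R2
t=24  I5 issues→MUL
t=25  I5 reads; I6 issues→DIV
t=26  I6 reads
t=29  I5 exec-done
t=30  I5 writes R5
t=31  I7 issues→INT
t=32  I7 reads
t=33  I7 exec-done
t=34  I6 exec-done; I7 writes R5
t=35  I6 writes R1; I8 issues→ADD
t=36  I8 reads
t=38  I8 exec-done
t=39  I8 writes R5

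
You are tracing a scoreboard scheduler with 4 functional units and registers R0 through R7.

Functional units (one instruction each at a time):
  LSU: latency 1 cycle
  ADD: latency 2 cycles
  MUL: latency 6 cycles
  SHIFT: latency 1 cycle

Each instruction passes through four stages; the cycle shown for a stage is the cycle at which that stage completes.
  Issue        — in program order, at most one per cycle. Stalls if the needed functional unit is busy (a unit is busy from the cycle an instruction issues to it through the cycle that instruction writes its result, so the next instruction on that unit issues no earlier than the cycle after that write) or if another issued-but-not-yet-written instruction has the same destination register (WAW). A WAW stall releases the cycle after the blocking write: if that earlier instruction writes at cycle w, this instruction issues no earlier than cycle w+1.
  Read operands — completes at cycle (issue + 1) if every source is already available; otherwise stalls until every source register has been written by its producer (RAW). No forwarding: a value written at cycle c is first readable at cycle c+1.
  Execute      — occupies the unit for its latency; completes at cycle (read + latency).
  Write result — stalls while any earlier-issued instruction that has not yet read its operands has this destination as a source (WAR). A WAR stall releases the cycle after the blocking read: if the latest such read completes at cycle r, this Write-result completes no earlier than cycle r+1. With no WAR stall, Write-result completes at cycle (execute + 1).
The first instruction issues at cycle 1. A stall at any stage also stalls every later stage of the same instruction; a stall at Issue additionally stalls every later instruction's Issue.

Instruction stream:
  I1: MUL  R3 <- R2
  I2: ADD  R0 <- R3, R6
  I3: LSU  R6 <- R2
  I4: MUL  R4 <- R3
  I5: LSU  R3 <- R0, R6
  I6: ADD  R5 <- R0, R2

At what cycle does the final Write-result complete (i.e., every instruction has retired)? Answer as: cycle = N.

c1: issue I1 (MUL)
c2: I1 read-ops | issue I2 (ADD)
c3: issue I3 (LSU)
c4: I3 read-ops
c5: I3 finished on LSU
c8: I1 finished on MUL
c9: I1→R3
c10: I2 read-ops | issue I4 (MUL)
c11: I3→R6 | I4 read-ops
c12: I2 finished on ADD | issue I5 (LSU)
c13: I2→R0
c14: I5 read-ops | issue I6 (ADD)
c15: I5 finished on LSU | I6 read-ops
c16: I5→R3
c17: I4 finished on MUL | I6 finished on ADD
c18: I4→R4 | I6→R5

cycle = 18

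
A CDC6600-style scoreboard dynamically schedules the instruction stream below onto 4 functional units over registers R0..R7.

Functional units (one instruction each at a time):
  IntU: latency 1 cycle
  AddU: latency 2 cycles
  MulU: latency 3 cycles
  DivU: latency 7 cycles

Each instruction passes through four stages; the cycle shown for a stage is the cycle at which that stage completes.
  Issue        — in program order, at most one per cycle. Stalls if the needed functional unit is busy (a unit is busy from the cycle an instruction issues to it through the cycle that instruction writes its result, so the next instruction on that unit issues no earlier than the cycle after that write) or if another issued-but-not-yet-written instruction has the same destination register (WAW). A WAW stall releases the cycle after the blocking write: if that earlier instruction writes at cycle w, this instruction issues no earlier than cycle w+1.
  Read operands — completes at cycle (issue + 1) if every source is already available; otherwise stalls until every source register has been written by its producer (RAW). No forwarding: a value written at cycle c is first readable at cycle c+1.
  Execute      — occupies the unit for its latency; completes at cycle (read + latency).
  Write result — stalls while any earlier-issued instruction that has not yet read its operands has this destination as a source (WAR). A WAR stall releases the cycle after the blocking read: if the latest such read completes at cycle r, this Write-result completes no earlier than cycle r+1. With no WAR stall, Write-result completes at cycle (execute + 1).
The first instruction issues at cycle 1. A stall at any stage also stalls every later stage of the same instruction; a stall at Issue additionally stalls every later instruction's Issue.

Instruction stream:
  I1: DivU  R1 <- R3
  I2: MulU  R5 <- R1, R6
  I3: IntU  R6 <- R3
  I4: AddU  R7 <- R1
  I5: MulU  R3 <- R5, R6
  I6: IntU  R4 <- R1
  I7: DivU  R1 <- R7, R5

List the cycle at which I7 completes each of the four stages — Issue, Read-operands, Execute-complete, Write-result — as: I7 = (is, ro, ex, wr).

I7 = (18, 19, 26, 27)

[I1] 1/2/9/10
[I2] 2/11/14/15  (RAW R1: wait I1 write@10)
[I3] 3/4/5/12  (WAR R6: wait I2 read@11)
[I4] 4/11/13/14  (RAW R1: wait I1 write@10)
[I5] 16/17/20/21  (struct: MulU busy until I2 writes@15)
[I6] 17/18/19/20
[I7] 18/19/26/27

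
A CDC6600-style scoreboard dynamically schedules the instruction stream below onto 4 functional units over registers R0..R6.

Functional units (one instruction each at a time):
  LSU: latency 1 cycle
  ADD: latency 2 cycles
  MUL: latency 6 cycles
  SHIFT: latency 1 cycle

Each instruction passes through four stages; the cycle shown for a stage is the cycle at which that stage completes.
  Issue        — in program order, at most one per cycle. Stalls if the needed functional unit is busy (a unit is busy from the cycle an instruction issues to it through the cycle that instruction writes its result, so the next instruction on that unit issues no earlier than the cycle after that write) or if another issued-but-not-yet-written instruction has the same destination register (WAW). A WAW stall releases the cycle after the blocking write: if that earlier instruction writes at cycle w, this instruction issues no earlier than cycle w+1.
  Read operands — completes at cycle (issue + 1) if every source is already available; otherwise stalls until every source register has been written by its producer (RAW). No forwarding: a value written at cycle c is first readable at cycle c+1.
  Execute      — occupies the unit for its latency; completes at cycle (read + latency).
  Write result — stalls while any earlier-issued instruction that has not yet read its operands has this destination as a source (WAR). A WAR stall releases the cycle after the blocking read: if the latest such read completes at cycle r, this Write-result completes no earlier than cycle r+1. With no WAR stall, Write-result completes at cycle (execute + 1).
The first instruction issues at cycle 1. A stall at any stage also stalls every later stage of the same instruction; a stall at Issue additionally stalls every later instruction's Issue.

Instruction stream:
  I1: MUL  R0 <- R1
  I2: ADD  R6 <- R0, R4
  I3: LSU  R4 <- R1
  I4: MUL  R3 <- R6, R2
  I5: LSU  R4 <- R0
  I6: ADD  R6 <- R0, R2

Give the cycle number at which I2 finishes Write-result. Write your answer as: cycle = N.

cycle 1: I1 dispatched to MUL
cycle 2: I1 operands ready, I2 dispatched to ADD
cycle 3: I3 dispatched to LSU
cycle 4: I3 operands ready
cycle 5: I3 complete
cycle 8: I1 complete
cycle 9: R0←I1
cycle 10: I2 operands ready, I4 dispatched to MUL
cycle 11: R4←I3
cycle 12: I2 complete, I5 dispatched to LSU
cycle 13: R6←I2, I5 operands ready
cycle 14: I4 operands ready, I5 complete, I6 dispatched to ADD
cycle 15: R4←I5, I6 operands ready
cycle 17: I6 complete
cycle 18: R6←I6
cycle 20: I4 complete
cycle 21: R3←I4

cycle = 13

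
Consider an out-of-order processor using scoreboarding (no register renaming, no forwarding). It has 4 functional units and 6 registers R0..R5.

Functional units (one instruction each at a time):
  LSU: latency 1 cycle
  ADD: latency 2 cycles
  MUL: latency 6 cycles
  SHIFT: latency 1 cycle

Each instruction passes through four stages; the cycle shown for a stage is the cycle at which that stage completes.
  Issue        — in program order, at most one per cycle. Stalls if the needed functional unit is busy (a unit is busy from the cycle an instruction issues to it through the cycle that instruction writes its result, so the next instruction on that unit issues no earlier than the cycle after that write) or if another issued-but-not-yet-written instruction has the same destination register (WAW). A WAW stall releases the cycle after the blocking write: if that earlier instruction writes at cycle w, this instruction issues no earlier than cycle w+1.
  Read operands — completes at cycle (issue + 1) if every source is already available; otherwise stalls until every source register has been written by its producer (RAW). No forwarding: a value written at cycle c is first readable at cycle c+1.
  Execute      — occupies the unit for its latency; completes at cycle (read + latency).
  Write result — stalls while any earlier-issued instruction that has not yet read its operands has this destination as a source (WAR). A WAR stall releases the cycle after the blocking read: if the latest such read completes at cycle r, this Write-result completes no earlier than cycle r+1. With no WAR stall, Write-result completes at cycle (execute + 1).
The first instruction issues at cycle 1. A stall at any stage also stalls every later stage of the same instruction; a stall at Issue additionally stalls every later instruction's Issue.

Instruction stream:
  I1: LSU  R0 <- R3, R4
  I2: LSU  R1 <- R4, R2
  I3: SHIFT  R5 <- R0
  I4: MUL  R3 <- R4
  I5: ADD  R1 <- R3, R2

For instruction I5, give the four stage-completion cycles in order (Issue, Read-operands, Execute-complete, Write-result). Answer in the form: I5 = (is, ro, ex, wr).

I5 = (9, 16, 18, 19)

cycle 1: I1→LSU
cycle 2: I1 RO
cycle 3: I1 EX
cycle 4: I1 WR R0
cycle 5: I2→LSU
cycle 6: I2 RO · I3→SHIFT
cycle 7: I2 EX · I3 RO · I4→MUL
cycle 8: I2 WR R1 · I3 EX · I4 RO
cycle 9: I3 WR R5 · I5→ADD
cycle 14: I4 EX
cycle 15: I4 WR R3
cycle 16: I5 RO
cycle 18: I5 EX
cycle 19: I5 WR R1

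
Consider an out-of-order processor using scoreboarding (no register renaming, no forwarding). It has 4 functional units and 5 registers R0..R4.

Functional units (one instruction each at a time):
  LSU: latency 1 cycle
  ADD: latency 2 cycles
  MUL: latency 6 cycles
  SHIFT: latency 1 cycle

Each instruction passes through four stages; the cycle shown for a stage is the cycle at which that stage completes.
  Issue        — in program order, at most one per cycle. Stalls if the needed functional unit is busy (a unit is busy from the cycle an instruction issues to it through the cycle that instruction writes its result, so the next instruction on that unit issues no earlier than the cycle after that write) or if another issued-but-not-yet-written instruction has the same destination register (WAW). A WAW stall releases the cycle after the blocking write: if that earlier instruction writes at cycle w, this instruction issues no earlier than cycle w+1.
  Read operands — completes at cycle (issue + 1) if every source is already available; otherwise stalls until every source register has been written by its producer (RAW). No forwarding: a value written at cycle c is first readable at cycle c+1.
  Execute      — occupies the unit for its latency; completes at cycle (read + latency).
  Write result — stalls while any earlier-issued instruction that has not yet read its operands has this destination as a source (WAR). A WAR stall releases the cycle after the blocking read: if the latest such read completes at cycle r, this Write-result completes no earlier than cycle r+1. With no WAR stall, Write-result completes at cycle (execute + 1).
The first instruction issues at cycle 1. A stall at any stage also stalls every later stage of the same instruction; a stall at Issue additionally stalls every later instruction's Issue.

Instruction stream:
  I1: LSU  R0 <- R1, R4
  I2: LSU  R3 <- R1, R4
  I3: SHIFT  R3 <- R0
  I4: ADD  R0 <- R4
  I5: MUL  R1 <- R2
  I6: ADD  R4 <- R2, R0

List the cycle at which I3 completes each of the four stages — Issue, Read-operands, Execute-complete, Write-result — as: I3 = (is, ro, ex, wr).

I1  is:1  ro:2  ex:3  wr:4
I2  is:5  ro:6  ex:7  wr:8  — struct: LSU busy until I1 writes@4
I3  is:9  ro:10  ex:11  wr:12  — WAW R3: wait I2 write@8
I4  is:10  ro:11  ex:13  wr:14
I5  is:11  ro:12  ex:18  wr:19
I6  is:15  ro:16  ex:18  wr:19  — struct: ADD busy until I4 writes@14

I3 = (9, 10, 11, 12)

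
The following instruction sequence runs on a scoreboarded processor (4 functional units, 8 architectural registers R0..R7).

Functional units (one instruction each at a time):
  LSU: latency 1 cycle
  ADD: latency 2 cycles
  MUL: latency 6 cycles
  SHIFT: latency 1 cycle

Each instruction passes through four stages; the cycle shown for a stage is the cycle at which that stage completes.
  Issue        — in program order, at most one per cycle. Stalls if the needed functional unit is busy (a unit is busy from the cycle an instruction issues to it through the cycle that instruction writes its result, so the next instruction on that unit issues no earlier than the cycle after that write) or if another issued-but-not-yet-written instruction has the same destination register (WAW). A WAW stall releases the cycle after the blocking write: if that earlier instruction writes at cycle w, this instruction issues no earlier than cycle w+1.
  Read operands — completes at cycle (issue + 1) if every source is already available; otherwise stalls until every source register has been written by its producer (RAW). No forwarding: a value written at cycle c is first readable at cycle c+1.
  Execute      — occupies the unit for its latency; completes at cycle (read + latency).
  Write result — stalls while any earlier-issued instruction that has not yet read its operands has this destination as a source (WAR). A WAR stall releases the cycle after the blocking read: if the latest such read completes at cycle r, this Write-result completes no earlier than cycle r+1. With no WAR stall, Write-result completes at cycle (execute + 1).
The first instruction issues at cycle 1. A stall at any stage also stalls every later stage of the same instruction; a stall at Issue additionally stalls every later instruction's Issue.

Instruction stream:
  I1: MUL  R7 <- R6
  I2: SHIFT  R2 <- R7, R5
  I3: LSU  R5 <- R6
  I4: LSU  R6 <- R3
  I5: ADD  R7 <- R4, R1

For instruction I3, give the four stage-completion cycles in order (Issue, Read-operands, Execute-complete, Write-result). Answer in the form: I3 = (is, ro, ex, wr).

I3 = (3, 4, 5, 11)

[1] I1→MUL
[2] I1 RO, I2→SHIFT
[3] I3→LSU
[4] I3 RO
[5] I3 EX
[8] I1 EX
[9] I1 WR R7
[10] I2 RO
[11] I2 EX, I3 WR R5
[12] I2 WR R2, I4→LSU
[13] I4 RO, I5→ADD
[14] I4 EX, I5 RO
[15] I4 WR R6
[16] I5 EX
[17] I5 WR R7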